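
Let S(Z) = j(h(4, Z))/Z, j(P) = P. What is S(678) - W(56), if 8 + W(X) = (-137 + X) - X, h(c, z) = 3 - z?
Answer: 32545/226 ≈ 144.00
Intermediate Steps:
S(Z) = (3 - Z)/Z
W(X) = -145 (W(X) = -8 + ((-137 + X) - X) = -8 - 137 = -145)
S(678) - W(56) = (3 - 1*678)/678 - 1*(-145) = (3 - 678)/678 + 145 = (1/678)*(-675) + 145 = -225/226 + 145 = 32545/226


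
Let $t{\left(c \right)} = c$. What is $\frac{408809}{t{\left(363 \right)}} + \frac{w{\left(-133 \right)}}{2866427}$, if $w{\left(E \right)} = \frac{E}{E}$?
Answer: $\frac{1171821155806}{1040513001} \approx 1126.2$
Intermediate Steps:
$w{\left(E \right)} = 1$
$\frac{408809}{t{\left(363 \right)}} + \frac{w{\left(-133 \right)}}{2866427} = \frac{408809}{363} + 1 \cdot \frac{1}{2866427} = 408809 \cdot \frac{1}{363} + 1 \cdot \frac{1}{2866427} = \frac{408809}{363} + \frac{1}{2866427} = \frac{1171821155806}{1040513001}$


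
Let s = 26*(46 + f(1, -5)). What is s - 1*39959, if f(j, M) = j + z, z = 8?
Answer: -38529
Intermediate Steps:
f(j, M) = 8 + j (f(j, M) = j + 8 = 8 + j)
s = 1430 (s = 26*(46 + (8 + 1)) = 26*(46 + 9) = 26*55 = 1430)
s - 1*39959 = 1430 - 1*39959 = 1430 - 39959 = -38529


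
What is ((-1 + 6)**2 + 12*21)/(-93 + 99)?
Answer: 277/6 ≈ 46.167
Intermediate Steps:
((-1 + 6)**2 + 12*21)/(-93 + 99) = (5**2 + 252)/6 = (25 + 252)*(1/6) = 277*(1/6) = 277/6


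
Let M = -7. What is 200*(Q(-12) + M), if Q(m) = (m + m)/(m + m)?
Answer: -1200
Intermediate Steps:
Q(m) = 1 (Q(m) = (2*m)/((2*m)) = (2*m)*(1/(2*m)) = 1)
200*(Q(-12) + M) = 200*(1 - 7) = 200*(-6) = -1200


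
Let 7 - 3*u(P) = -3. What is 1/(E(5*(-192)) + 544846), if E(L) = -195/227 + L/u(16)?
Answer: 227/123614471 ≈ 1.8364e-6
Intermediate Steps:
u(P) = 10/3 (u(P) = 7/3 - ⅓*(-3) = 7/3 + 1 = 10/3)
E(L) = -195/227 + 3*L/10 (E(L) = -195/227 + L/(10/3) = -195*1/227 + L*(3/10) = -195/227 + 3*L/10)
1/(E(5*(-192)) + 544846) = 1/((-195/227 + 3*(5*(-192))/10) + 544846) = 1/((-195/227 + (3/10)*(-960)) + 544846) = 1/((-195/227 - 288) + 544846) = 1/(-65571/227 + 544846) = 1/(123614471/227) = 227/123614471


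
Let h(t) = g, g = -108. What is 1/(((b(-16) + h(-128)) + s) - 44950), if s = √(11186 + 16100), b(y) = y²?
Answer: -22401/1003595959 - √27286/2007191918 ≈ -2.2403e-5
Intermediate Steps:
h(t) = -108
s = √27286 ≈ 165.18
1/(((b(-16) + h(-128)) + s) - 44950) = 1/((((-16)² - 108) + √27286) - 44950) = 1/(((256 - 108) + √27286) - 44950) = 1/((148 + √27286) - 44950) = 1/(-44802 + √27286)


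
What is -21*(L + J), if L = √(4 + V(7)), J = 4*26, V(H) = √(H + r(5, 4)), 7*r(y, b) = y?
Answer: -2184 - 3*√(196 + 21*√42) ≈ -2238.7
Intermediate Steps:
r(y, b) = y/7
V(H) = √(5/7 + H) (V(H) = √(H + (⅐)*5) = √(H + 5/7) = √(5/7 + H))
J = 104
L = √(4 + 3*√42/7) (L = √(4 + √(35 + 49*7)/7) = √(4 + √(35 + 343)/7) = √(4 + √378/7) = √(4 + (3*√42)/7) = √(4 + 3*√42/7) ≈ 2.6034)
-21*(L + J) = -21*(√(196 + 21*√42)/7 + 104) = -21*(104 + √(196 + 21*√42)/7) = -2184 - 3*√(196 + 21*√42)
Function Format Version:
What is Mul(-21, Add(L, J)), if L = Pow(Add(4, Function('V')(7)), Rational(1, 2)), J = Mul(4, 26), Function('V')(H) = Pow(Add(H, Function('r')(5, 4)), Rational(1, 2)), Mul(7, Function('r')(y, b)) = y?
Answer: Add(-2184, Mul(-3, Pow(Add(196, Mul(21, Pow(42, Rational(1, 2)))), Rational(1, 2)))) ≈ -2238.7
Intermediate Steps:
Function('r')(y, b) = Mul(Rational(1, 7), y)
Function('V')(H) = Pow(Add(Rational(5, 7), H), Rational(1, 2)) (Function('V')(H) = Pow(Add(H, Mul(Rational(1, 7), 5)), Rational(1, 2)) = Pow(Add(H, Rational(5, 7)), Rational(1, 2)) = Pow(Add(Rational(5, 7), H), Rational(1, 2)))
J = 104
L = Pow(Add(4, Mul(Rational(3, 7), Pow(42, Rational(1, 2)))), Rational(1, 2)) (L = Pow(Add(4, Mul(Rational(1, 7), Pow(Add(35, Mul(49, 7)), Rational(1, 2)))), Rational(1, 2)) = Pow(Add(4, Mul(Rational(1, 7), Pow(Add(35, 343), Rational(1, 2)))), Rational(1, 2)) = Pow(Add(4, Mul(Rational(1, 7), Pow(378, Rational(1, 2)))), Rational(1, 2)) = Pow(Add(4, Mul(Rational(1, 7), Mul(3, Pow(42, Rational(1, 2))))), Rational(1, 2)) = Pow(Add(4, Mul(Rational(3, 7), Pow(42, Rational(1, 2)))), Rational(1, 2)) ≈ 2.6034)
Mul(-21, Add(L, J)) = Mul(-21, Add(Mul(Rational(1, 7), Pow(Add(196, Mul(21, Pow(42, Rational(1, 2)))), Rational(1, 2))), 104)) = Mul(-21, Add(104, Mul(Rational(1, 7), Pow(Add(196, Mul(21, Pow(42, Rational(1, 2)))), Rational(1, 2))))) = Add(-2184, Mul(-3, Pow(Add(196, Mul(21, Pow(42, Rational(1, 2)))), Rational(1, 2))))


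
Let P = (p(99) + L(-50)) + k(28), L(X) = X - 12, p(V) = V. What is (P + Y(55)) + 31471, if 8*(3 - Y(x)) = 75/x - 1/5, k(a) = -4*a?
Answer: 1726937/55 ≈ 31399.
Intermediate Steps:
L(X) = -12 + X
P = -75 (P = (99 + (-12 - 50)) - 4*28 = (99 - 62) - 112 = 37 - 112 = -75)
Y(x) = 121/40 - 75/(8*x) (Y(x) = 3 - (75/x - 1/5)/8 = 3 - (-1/5 + 75/x)/8 = 3 + (1/40 - 75/(8*x)) = 121/40 - 75/(8*x))
(P + Y(55)) + 31471 = (-75 + (1/40)*(-375 + 121*55)/55) + 31471 = (-75 + (1/40)*(1/55)*(-375 + 6655)) + 31471 = (-75 + (1/40)*(1/55)*6280) + 31471 = (-75 + 157/55) + 31471 = -3968/55 + 31471 = 1726937/55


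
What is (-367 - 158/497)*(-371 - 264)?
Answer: 115923695/497 ≈ 2.3325e+5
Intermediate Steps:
(-367 - 158/497)*(-371 - 264) = (-367 - 158*1/497)*(-635) = (-367 - 158/497)*(-635) = -182557/497*(-635) = 115923695/497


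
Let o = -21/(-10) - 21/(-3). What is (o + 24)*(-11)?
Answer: -3641/10 ≈ -364.10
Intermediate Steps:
o = 91/10 (o = -21*(-⅒) - 21*(-⅓) = 21/10 + 7 = 91/10 ≈ 9.1000)
(o + 24)*(-11) = (91/10 + 24)*(-11) = (331/10)*(-11) = -3641/10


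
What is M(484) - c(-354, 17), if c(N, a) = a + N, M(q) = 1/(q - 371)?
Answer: 38082/113 ≈ 337.01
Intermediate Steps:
M(q) = 1/(-371 + q)
c(N, a) = N + a
M(484) - c(-354, 17) = 1/(-371 + 484) - (-354 + 17) = 1/113 - 1*(-337) = 1/113 + 337 = 38082/113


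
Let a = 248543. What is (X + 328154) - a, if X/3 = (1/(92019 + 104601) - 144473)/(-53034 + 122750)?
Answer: 363729111315781/4569186640 ≈ 79605.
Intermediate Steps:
X = -28406281259/4569186640 (X = 3*((1/(92019 + 104601) - 144473)/(-53034 + 122750)) = 3*((1/196620 - 144473)/69716) = 3*((1/196620 - 144473)*(1/69716)) = 3*(-28406281259/196620*1/69716) = 3*(-28406281259/13707559920) = -28406281259/4569186640 ≈ -6.2169)
(X + 328154) - a = (-28406281259/4569186640 + 328154) - 1*248543 = 1499368466381301/4569186640 - 248543 = 363729111315781/4569186640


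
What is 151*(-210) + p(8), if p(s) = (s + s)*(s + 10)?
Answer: -31422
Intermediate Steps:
p(s) = 2*s*(10 + s) (p(s) = (2*s)*(10 + s) = 2*s*(10 + s))
151*(-210) + p(8) = 151*(-210) + 2*8*(10 + 8) = -31710 + 2*8*18 = -31710 + 288 = -31422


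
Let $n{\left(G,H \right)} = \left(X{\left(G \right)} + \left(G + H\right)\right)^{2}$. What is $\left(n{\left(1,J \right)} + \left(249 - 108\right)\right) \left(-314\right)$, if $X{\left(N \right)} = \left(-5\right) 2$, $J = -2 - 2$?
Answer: $-97340$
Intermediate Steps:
$J = -4$
$X{\left(N \right)} = -10$
$n{\left(G,H \right)} = \left(-10 + G + H\right)^{2}$ ($n{\left(G,H \right)} = \left(-10 + \left(G + H\right)\right)^{2} = \left(-10 + G + H\right)^{2}$)
$\left(n{\left(1,J \right)} + \left(249 - 108\right)\right) \left(-314\right) = \left(\left(-10 + 1 - 4\right)^{2} + \left(249 - 108\right)\right) \left(-314\right) = \left(\left(-13\right)^{2} + \left(249 + \left(-112 + 4\right)\right)\right) \left(-314\right) = \left(169 + \left(249 - 108\right)\right) \left(-314\right) = \left(169 + 141\right) \left(-314\right) = 310 \left(-314\right) = -97340$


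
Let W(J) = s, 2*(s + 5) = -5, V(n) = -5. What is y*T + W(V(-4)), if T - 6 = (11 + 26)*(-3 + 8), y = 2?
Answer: 749/2 ≈ 374.50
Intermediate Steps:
s = -15/2 (s = -5 + (1/2)*(-5) = -5 - 5/2 = -15/2 ≈ -7.5000)
T = 191 (T = 6 + (11 + 26)*(-3 + 8) = 6 + 37*5 = 6 + 185 = 191)
W(J) = -15/2
y*T + W(V(-4)) = 2*191 - 15/2 = 382 - 15/2 = 749/2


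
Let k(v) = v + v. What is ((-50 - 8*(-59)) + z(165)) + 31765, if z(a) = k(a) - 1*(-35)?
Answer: 32552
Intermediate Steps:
k(v) = 2*v
z(a) = 35 + 2*a (z(a) = 2*a - 1*(-35) = 2*a + 35 = 35 + 2*a)
((-50 - 8*(-59)) + z(165)) + 31765 = ((-50 - 8*(-59)) + (35 + 2*165)) + 31765 = ((-50 + 472) + (35 + 330)) + 31765 = (422 + 365) + 31765 = 787 + 31765 = 32552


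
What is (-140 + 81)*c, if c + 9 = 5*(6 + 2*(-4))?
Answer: 1121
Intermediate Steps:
c = -19 (c = -9 + 5*(6 + 2*(-4)) = -9 + 5*(6 - 8) = -9 + 5*(-2) = -9 - 10 = -19)
(-140 + 81)*c = (-140 + 81)*(-19) = -59*(-19) = 1121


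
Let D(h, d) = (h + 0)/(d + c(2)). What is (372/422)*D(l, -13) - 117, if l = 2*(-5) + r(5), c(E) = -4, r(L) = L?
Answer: -418749/3587 ≈ -116.74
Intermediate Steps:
l = -5 (l = 2*(-5) + 5 = -10 + 5 = -5)
D(h, d) = h/(-4 + d) (D(h, d) = (h + 0)/(d - 4) = h/(-4 + d))
(372/422)*D(l, -13) - 117 = (372/422)*(-5/(-4 - 13)) - 117 = (372*(1/422))*(-5/(-17)) - 117 = 186*(-5*(-1/17))/211 - 117 = (186/211)*(5/17) - 117 = 930/3587 - 117 = -418749/3587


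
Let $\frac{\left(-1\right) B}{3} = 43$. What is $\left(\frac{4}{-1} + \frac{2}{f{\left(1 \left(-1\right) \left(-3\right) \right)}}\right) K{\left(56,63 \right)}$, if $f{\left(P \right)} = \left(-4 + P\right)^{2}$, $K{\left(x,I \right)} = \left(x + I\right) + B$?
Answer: $20$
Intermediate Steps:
$B = -129$ ($B = \left(-3\right) 43 = -129$)
$K{\left(x,I \right)} = -129 + I + x$ ($K{\left(x,I \right)} = \left(x + I\right) - 129 = \left(I + x\right) - 129 = -129 + I + x$)
$\left(\frac{4}{-1} + \frac{2}{f{\left(1 \left(-1\right) \left(-3\right) \right)}}\right) K{\left(56,63 \right)} = \left(\frac{4}{-1} + \frac{2}{\left(-4 + 1 \left(-1\right) \left(-3\right)\right)^{2}}\right) \left(-129 + 63 + 56\right) = \left(4 \left(-1\right) + \frac{2}{\left(-4 - -3\right)^{2}}\right) \left(-10\right) = \left(-4 + \frac{2}{\left(-4 + 3\right)^{2}}\right) \left(-10\right) = \left(-4 + \frac{2}{\left(-1\right)^{2}}\right) \left(-10\right) = \left(-4 + \frac{2}{1}\right) \left(-10\right) = \left(-4 + 2 \cdot 1\right) \left(-10\right) = \left(-4 + 2\right) \left(-10\right) = \left(-2\right) \left(-10\right) = 20$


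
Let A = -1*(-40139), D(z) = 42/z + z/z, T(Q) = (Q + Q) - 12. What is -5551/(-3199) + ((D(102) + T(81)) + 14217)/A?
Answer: 652742050/311839891 ≈ 2.0932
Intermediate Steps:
T(Q) = -12 + 2*Q (T(Q) = 2*Q - 12 = -12 + 2*Q)
D(z) = 1 + 42/z (D(z) = 42/z + 1 = 1 + 42/z)
A = 40139
-5551/(-3199) + ((D(102) + T(81)) + 14217)/A = -5551/(-3199) + (((42 + 102)/102 + (-12 + 2*81)) + 14217)/40139 = -5551*(-1/3199) + (((1/102)*144 + (-12 + 162)) + 14217)*(1/40139) = 793/457 + ((24/17 + 150) + 14217)*(1/40139) = 793/457 + (2574/17 + 14217)*(1/40139) = 793/457 + (244263/17)*(1/40139) = 793/457 + 244263/682363 = 652742050/311839891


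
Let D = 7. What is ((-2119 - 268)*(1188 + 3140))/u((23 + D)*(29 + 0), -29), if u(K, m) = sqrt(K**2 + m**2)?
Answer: -10330936*sqrt(901)/26129 ≈ -11868.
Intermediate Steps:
((-2119 - 268)*(1188 + 3140))/u((23 + D)*(29 + 0), -29) = ((-2119 - 268)*(1188 + 3140))/(sqrt(((23 + 7)*(29 + 0))**2 + (-29)**2)) = (-2387*4328)/(sqrt((30*29)**2 + 841)) = -10330936/sqrt(870**2 + 841) = -10330936/sqrt(756900 + 841) = -10330936*sqrt(901)/26129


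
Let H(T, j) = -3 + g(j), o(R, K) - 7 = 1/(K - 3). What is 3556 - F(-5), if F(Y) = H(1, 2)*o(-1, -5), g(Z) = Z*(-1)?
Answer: 28723/8 ≈ 3590.4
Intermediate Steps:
g(Z) = -Z
o(R, K) = 7 + 1/(-3 + K) (o(R, K) = 7 + 1/(K - 3) = 7 + 1/(-3 + K))
H(T, j) = -3 - j
F(Y) = -275/8 (F(Y) = (-3 - 1*2)*((-20 + 7*(-5))/(-3 - 5)) = (-3 - 2)*((-20 - 35)/(-8)) = -(-5)*(-55)/8 = -5*55/8 = -275/8)
3556 - F(-5) = 3556 - 1*(-275/8) = 3556 + 275/8 = 28723/8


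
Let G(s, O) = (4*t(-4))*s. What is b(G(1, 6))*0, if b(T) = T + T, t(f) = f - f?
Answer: 0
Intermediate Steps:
t(f) = 0
G(s, O) = 0 (G(s, O) = (4*0)*s = 0*s = 0)
b(T) = 2*T
b(G(1, 6))*0 = (2*0)*0 = 0*0 = 0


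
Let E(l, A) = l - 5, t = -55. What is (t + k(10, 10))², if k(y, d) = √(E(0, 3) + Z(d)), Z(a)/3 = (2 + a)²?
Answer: (55 - √427)² ≈ 1179.0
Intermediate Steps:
E(l, A) = -5 + l
Z(a) = 3*(2 + a)²
k(y, d) = √(-5 + 3*(2 + d)²) (k(y, d) = √((-5 + 0) + 3*(2 + d)²) = √(-5 + 3*(2 + d)²))
(t + k(10, 10))² = (-55 + √(-5 + 3*(2 + 10)²))² = (-55 + √(-5 + 3*12²))² = (-55 + √(-5 + 3*144))² = (-55 + √(-5 + 432))² = (-55 + √427)²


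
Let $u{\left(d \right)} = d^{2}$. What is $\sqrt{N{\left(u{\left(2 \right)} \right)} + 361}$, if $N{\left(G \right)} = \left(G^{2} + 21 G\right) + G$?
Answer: $\sqrt{465} \approx 21.564$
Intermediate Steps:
$N{\left(G \right)} = G^{2} + 22 G$
$\sqrt{N{\left(u{\left(2 \right)} \right)} + 361} = \sqrt{2^{2} \left(22 + 2^{2}\right) + 361} = \sqrt{4 \left(22 + 4\right) + 361} = \sqrt{4 \cdot 26 + 361} = \sqrt{104 + 361} = \sqrt{465}$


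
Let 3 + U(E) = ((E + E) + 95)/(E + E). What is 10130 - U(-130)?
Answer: 526883/52 ≈ 10132.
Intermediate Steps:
U(E) = -3 + (95 + 2*E)/(2*E) (U(E) = -3 + ((E + E) + 95)/(E + E) = -3 + (2*E + 95)/((2*E)) = -3 + (95 + 2*E)*(1/(2*E)) = -3 + (95 + 2*E)/(2*E))
10130 - U(-130) = 10130 - (-2 + (95/2)/(-130)) = 10130 - (-2 + (95/2)*(-1/130)) = 10130 - (-2 - 19/52) = 10130 - 1*(-123/52) = 10130 + 123/52 = 526883/52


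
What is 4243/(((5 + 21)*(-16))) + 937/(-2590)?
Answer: -5689581/538720 ≈ -10.561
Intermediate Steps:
4243/(((5 + 21)*(-16))) + 937/(-2590) = 4243/((26*(-16))) + 937*(-1/2590) = 4243/(-416) - 937/2590 = 4243*(-1/416) - 937/2590 = -4243/416 - 937/2590 = -5689581/538720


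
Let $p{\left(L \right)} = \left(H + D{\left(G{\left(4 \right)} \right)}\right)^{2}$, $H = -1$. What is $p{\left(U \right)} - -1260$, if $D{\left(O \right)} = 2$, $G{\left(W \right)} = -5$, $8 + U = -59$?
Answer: $1261$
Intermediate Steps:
$U = -67$ ($U = -8 - 59 = -67$)
$p{\left(L \right)} = 1$ ($p{\left(L \right)} = \left(-1 + 2\right)^{2} = 1^{2} = 1$)
$p{\left(U \right)} - -1260 = 1 - -1260 = 1 + 1260 = 1261$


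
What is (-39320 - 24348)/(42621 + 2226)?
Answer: -5788/4077 ≈ -1.4197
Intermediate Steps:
(-39320 - 24348)/(42621 + 2226) = -63668/44847 = -63668*1/44847 = -5788/4077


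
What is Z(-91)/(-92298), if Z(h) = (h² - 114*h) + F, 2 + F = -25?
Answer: -9314/46149 ≈ -0.20182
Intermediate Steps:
F = -27 (F = -2 - 25 = -27)
Z(h) = -27 + h² - 114*h (Z(h) = (h² - 114*h) - 27 = -27 + h² - 114*h)
Z(-91)/(-92298) = (-27 + (-91)² - 114*(-91))/(-92298) = (-27 + 8281 + 10374)*(-1/92298) = 18628*(-1/92298) = -9314/46149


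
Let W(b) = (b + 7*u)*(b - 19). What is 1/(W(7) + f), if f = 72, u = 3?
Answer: -1/264 ≈ -0.0037879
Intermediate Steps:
W(b) = (-19 + b)*(21 + b) (W(b) = (b + 7*3)*(b - 19) = (b + 21)*(-19 + b) = (21 + b)*(-19 + b) = (-19 + b)*(21 + b))
1/(W(7) + f) = 1/((-399 + 7² + 2*7) + 72) = 1/((-399 + 49 + 14) + 72) = 1/(-336 + 72) = 1/(-264) = -1/264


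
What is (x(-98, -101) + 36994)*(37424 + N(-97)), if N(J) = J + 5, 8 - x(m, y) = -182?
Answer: 1388153088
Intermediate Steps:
x(m, y) = 190 (x(m, y) = 8 - 1*(-182) = 8 + 182 = 190)
N(J) = 5 + J
(x(-98, -101) + 36994)*(37424 + N(-97)) = (190 + 36994)*(37424 + (5 - 97)) = 37184*(37424 - 92) = 37184*37332 = 1388153088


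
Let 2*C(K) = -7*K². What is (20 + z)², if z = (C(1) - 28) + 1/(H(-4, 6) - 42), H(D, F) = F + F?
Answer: 29929/225 ≈ 133.02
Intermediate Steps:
H(D, F) = 2*F
C(K) = -7*K²/2 (C(K) = (-7*K²)/2 = -7*K²/2)
z = -473/15 (z = (-7/2*1² - 28) + 1/(2*6 - 42) = (-7/2*1 - 28) + 1/(12 - 42) = (-7/2 - 28) + 1/(-30) = -63/2 - 1/30 = -473/15 ≈ -31.533)
(20 + z)² = (20 - 473/15)² = (-173/15)² = 29929/225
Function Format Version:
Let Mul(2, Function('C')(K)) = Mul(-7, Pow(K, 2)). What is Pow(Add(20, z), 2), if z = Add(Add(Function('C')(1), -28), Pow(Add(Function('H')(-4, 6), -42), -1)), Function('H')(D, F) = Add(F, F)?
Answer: Rational(29929, 225) ≈ 133.02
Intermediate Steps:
Function('H')(D, F) = Mul(2, F)
Function('C')(K) = Mul(Rational(-7, 2), Pow(K, 2)) (Function('C')(K) = Mul(Rational(1, 2), Mul(-7, Pow(K, 2))) = Mul(Rational(-7, 2), Pow(K, 2)))
z = Rational(-473, 15) (z = Add(Add(Mul(Rational(-7, 2), Pow(1, 2)), -28), Pow(Add(Mul(2, 6), -42), -1)) = Add(Add(Mul(Rational(-7, 2), 1), -28), Pow(Add(12, -42), -1)) = Add(Add(Rational(-7, 2), -28), Pow(-30, -1)) = Add(Rational(-63, 2), Rational(-1, 30)) = Rational(-473, 15) ≈ -31.533)
Pow(Add(20, z), 2) = Pow(Add(20, Rational(-473, 15)), 2) = Pow(Rational(-173, 15), 2) = Rational(29929, 225)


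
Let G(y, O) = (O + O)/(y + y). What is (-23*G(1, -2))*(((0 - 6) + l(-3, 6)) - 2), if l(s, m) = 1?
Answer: -322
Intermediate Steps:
G(y, O) = O/y (G(y, O) = (2*O)/((2*y)) = (2*O)*(1/(2*y)) = O/y)
(-23*G(1, -2))*(((0 - 6) + l(-3, 6)) - 2) = (-(-46)/1)*(((0 - 6) + 1) - 2) = (-(-46))*((-6 + 1) - 2) = (-23*(-2))*(-5 - 2) = 46*(-7) = -322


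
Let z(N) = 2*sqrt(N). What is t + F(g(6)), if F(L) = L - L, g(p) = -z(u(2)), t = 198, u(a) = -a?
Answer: 198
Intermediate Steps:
g(p) = -2*I*sqrt(2) (g(p) = -2*sqrt(-1*2) = -2*sqrt(-2) = -2*I*sqrt(2))
F(L) = 0
t + F(g(6)) = 198 + 0 = 198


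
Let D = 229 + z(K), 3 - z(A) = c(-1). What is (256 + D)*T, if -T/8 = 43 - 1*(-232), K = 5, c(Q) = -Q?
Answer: -1071400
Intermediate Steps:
z(A) = 2 (z(A) = 3 - (-1)*(-1) = 3 - 1*1 = 3 - 1 = 2)
T = -2200 (T = -8*(43 - 1*(-232)) = -8*(43 + 232) = -8*275 = -2200)
D = 231 (D = 229 + 2 = 231)
(256 + D)*T = (256 + 231)*(-2200) = 487*(-2200) = -1071400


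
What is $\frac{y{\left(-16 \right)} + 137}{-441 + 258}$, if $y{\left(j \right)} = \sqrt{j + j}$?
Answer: $- \frac{137}{183} - \frac{4 i \sqrt{2}}{183} \approx -0.74863 - 0.030912 i$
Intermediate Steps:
$y{\left(j \right)} = \sqrt{2} \sqrt{j}$ ($y{\left(j \right)} = \sqrt{2 j} = \sqrt{2} \sqrt{j}$)
$\frac{y{\left(-16 \right)} + 137}{-441 + 258} = \frac{\sqrt{2} \sqrt{-16} + 137}{-441 + 258} = \frac{\sqrt{2} \cdot 4 i + 137}{-183} = \left(4 i \sqrt{2} + 137\right) \left(- \frac{1}{183}\right) = \left(137 + 4 i \sqrt{2}\right) \left(- \frac{1}{183}\right) = - \frac{137}{183} - \frac{4 i \sqrt{2}}{183}$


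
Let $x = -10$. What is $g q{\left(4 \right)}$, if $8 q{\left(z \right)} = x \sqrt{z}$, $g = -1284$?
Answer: $3210$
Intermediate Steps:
$q{\left(z \right)} = - \frac{5 \sqrt{z}}{4}$ ($q{\left(z \right)} = \frac{\left(-10\right) \sqrt{z}}{8} = - \frac{5 \sqrt{z}}{4}$)
$g q{\left(4 \right)} = - 1284 \left(- \frac{5 \sqrt{4}}{4}\right) = - 1284 \left(\left(- \frac{5}{4}\right) 2\right) = \left(-1284\right) \left(- \frac{5}{2}\right) = 3210$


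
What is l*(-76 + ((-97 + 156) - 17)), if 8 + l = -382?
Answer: 13260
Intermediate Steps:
l = -390 (l = -8 - 382 = -390)
l*(-76 + ((-97 + 156) - 17)) = -390*(-76 + ((-97 + 156) - 17)) = -390*(-76 + (59 - 17)) = -390*(-76 + 42) = -390*(-34) = 13260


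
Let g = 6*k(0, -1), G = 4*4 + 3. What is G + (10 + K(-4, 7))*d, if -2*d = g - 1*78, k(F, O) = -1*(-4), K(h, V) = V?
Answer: 478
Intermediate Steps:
k(F, O) = 4
G = 19 (G = 16 + 3 = 19)
g = 24 (g = 6*4 = 24)
d = 27 (d = -(24 - 1*78)/2 = -(24 - 78)/2 = -1/2*(-54) = 27)
G + (10 + K(-4, 7))*d = 19 + (10 + 7)*27 = 19 + 17*27 = 19 + 459 = 478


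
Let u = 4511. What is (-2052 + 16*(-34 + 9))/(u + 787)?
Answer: -1226/2649 ≈ -0.46282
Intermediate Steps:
(-2052 + 16*(-34 + 9))/(u + 787) = (-2052 + 16*(-34 + 9))/(4511 + 787) = (-2052 + 16*(-25))/5298 = (-2052 - 400)*(1/5298) = -2452*1/5298 = -1226/2649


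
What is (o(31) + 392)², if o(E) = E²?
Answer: 1830609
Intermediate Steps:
(o(31) + 392)² = (31² + 392)² = (961 + 392)² = 1353² = 1830609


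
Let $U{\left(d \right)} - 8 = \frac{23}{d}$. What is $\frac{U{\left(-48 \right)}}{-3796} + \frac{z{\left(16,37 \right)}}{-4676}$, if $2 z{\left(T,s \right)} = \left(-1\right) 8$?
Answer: $- \frac{239801}{213001152} \approx -0.0011258$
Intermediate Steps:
$U{\left(d \right)} = 8 + \frac{23}{d}$
$z{\left(T,s \right)} = -4$ ($z{\left(T,s \right)} = \frac{\left(-1\right) 8}{2} = \frac{1}{2} \left(-8\right) = -4$)
$\frac{U{\left(-48 \right)}}{-3796} + \frac{z{\left(16,37 \right)}}{-4676} = \frac{8 + \frac{23}{-48}}{-3796} - \frac{4}{-4676} = \left(8 + 23 \left(- \frac{1}{48}\right)\right) \left(- \frac{1}{3796}\right) - - \frac{1}{1169} = \left(8 - \frac{23}{48}\right) \left(- \frac{1}{3796}\right) + \frac{1}{1169} = \frac{361}{48} \left(- \frac{1}{3796}\right) + \frac{1}{1169} = - \frac{361}{182208} + \frac{1}{1169} = - \frac{239801}{213001152}$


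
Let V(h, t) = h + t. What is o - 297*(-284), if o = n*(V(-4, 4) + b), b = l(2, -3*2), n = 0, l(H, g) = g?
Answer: 84348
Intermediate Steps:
b = -6 (b = -3*2 = -6)
o = 0 (o = 0*((-4 + 4) - 6) = 0*(0 - 6) = 0*(-6) = 0)
o - 297*(-284) = 0 - 297*(-284) = 0 + 84348 = 84348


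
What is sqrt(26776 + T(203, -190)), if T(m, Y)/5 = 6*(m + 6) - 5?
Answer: 3*sqrt(3669) ≈ 181.72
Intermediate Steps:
T(m, Y) = 155 + 30*m (T(m, Y) = 5*(6*(m + 6) - 5) = 5*(6*(6 + m) - 5) = 5*((36 + 6*m) - 5) = 5*(31 + 6*m) = 155 + 30*m)
sqrt(26776 + T(203, -190)) = sqrt(26776 + (155 + 30*203)) = sqrt(26776 + (155 + 6090)) = sqrt(26776 + 6245) = sqrt(33021) = 3*sqrt(3669)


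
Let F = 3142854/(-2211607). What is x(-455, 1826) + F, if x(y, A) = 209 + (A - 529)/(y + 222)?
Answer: 104097886818/515304431 ≈ 202.01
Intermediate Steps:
F = -3142854/2211607 (F = 3142854*(-1/2211607) = -3142854/2211607 ≈ -1.4211)
x(y, A) = 209 + (-529 + A)/(222 + y)
x(-455, 1826) + F = (45869 + 1826 + 209*(-455))/(222 - 455) - 3142854/2211607 = (45869 + 1826 - 95095)/(-233) - 3142854/2211607 = -1/233*(-47400) - 3142854/2211607 = 47400/233 - 3142854/2211607 = 104097886818/515304431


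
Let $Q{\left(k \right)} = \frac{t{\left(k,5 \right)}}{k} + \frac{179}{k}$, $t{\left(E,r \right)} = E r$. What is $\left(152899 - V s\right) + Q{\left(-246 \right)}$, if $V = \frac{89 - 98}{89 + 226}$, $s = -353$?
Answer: $\frac{1316410337}{8610} \approx 1.5289 \cdot 10^{5}$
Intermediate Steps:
$V = - \frac{1}{35}$ ($V = - \frac{9}{315} = \left(-9\right) \frac{1}{315} = - \frac{1}{35} \approx -0.028571$)
$Q{\left(k \right)} = 5 + \frac{179}{k}$ ($Q{\left(k \right)} = \frac{k 5}{k} + \frac{179}{k} = \frac{5 k}{k} + \frac{179}{k} = 5 + \frac{179}{k}$)
$\left(152899 - V s\right) + Q{\left(-246 \right)} = \left(152899 - \left(- \frac{1}{35}\right) \left(-353\right)\right) + \left(5 + \frac{179}{-246}\right) = \left(152899 - \frac{353}{35}\right) + \left(5 + 179 \left(- \frac{1}{246}\right)\right) = \left(152899 - \frac{353}{35}\right) + \left(5 - \frac{179}{246}\right) = \frac{5351112}{35} + \frac{1051}{246} = \frac{1316410337}{8610}$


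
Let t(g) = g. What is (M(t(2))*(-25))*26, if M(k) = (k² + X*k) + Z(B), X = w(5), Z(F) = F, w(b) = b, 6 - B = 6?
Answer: -9100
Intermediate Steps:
B = 0 (B = 6 - 1*6 = 6 - 6 = 0)
X = 5
M(k) = k² + 5*k (M(k) = (k² + 5*k) + 0 = k² + 5*k)
(M(t(2))*(-25))*26 = ((2*(5 + 2))*(-25))*26 = ((2*7)*(-25))*26 = (14*(-25))*26 = -350*26 = -9100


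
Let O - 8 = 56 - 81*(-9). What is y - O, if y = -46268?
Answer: -47061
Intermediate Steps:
O = 793 (O = 8 + (56 - 81*(-9)) = 8 + (56 + 729) = 8 + 785 = 793)
y - O = -46268 - 1*793 = -46268 - 793 = -47061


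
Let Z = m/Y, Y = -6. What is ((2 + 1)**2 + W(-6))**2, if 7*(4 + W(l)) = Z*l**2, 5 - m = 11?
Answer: 5041/49 ≈ 102.88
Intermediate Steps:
m = -6 (m = 5 - 1*11 = 5 - 11 = -6)
Z = 1 (Z = -6/(-6) = -6*(-1/6) = 1)
W(l) = -4 + l**2/7 (W(l) = -4 + (1*l**2)/7 = -4 + l**2/7)
((2 + 1)**2 + W(-6))**2 = ((2 + 1)**2 + (-4 + (1/7)*(-6)**2))**2 = (3**2 + (-4 + (1/7)*36))**2 = (9 + (-4 + 36/7))**2 = (9 + 8/7)**2 = (71/7)**2 = 5041/49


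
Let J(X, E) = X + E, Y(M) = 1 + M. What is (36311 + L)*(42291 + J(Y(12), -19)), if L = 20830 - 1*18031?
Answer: 1653766350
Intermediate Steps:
L = 2799 (L = 20830 - 18031 = 2799)
J(X, E) = E + X
(36311 + L)*(42291 + J(Y(12), -19)) = (36311 + 2799)*(42291 + (-19 + (1 + 12))) = 39110*(42291 + (-19 + 13)) = 39110*(42291 - 6) = 39110*42285 = 1653766350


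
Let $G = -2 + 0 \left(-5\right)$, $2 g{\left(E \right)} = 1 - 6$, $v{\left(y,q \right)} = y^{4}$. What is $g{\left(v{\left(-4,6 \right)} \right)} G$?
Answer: $5$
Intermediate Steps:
$g{\left(E \right)} = - \frac{5}{2}$ ($g{\left(E \right)} = \frac{1 - 6}{2} = \frac{1}{2} \left(-5\right) = - \frac{5}{2}$)
$G = -2$ ($G = -2 + 0 = -2$)
$g{\left(v{\left(-4,6 \right)} \right)} G = \left(- \frac{5}{2}\right) \left(-2\right) = 5$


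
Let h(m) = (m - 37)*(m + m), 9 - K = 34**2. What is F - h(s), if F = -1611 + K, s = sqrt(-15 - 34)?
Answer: -2660 + 518*I ≈ -2660.0 + 518.0*I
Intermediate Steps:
K = -1147 (K = 9 - 1*34**2 = 9 - 1*1156 = 9 - 1156 = -1147)
s = 7*I (s = sqrt(-49) = 7*I ≈ 7.0*I)
h(m) = 2*m*(-37 + m) (h(m) = (-37 + m)*(2*m) = 2*m*(-37 + m))
F = -2758 (F = -1611 - 1147 = -2758)
F - h(s) = -2758 - 2*7*I*(-37 + 7*I) = -2758 - 14*I*(-37 + 7*I)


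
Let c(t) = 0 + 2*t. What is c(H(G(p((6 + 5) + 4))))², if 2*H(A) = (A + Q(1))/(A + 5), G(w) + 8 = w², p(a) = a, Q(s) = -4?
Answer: 5041/5476 ≈ 0.92056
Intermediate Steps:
G(w) = -8 + w²
H(A) = (-4 + A)/(2*(5 + A)) (H(A) = ((A - 4)/(A + 5))/2 = ((-4 + A)/(5 + A))/2 = (-4 + A)/(2*(5 + A)))
c(t) = 2*t
c(H(G(p((6 + 5) + 4))))² = (2*((-4 + (-8 + ((6 + 5) + 4)²))/(2*(5 + (-8 + ((6 + 5) + 4)²)))))² = (2*((-4 + (-8 + (11 + 4)²))/(2*(5 + (-8 + (11 + 4)²)))))² = (2*((-4 + (-8 + 15²))/(2*(5 + (-8 + 15²)))))² = (2*((-4 + (-8 + 225))/(2*(5 + (-8 + 225)))))² = (2*((-4 + 217)/(2*(5 + 217))))² = (2*((½)*213/222))² = (2*((½)*(1/222)*213))² = (2*(71/148))² = (71/74)² = 5041/5476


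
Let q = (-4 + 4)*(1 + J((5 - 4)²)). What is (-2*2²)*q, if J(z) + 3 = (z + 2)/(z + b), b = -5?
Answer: 0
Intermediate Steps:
J(z) = -3 + (2 + z)/(-5 + z) (J(z) = -3 + (z + 2)/(z - 5) = -3 + (2 + z)/(-5 + z))
q = 0 (q = (-4 + 4)*(1 + (17 - 2*(5 - 4)²)/(-5 + (5 - 4)²)) = 0*(1 + (17 - 2*1²)/(-5 + 1²)) = 0*(1 + (17 - 2*1)/(-5 + 1)) = 0*(1 + (17 - 2)/(-4)) = 0*(1 - ¼*15) = 0*(1 - 15/4) = 0*(-11/4) = 0)
(-2*2²)*q = -2*2²*0 = -2*4*0 = -8*0 = 0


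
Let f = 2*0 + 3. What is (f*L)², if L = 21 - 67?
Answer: 19044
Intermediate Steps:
L = -46
f = 3 (f = 0 + 3 = 3)
(f*L)² = (3*(-46))² = (-138)² = 19044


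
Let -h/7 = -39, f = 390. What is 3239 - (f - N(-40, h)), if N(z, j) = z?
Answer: 2809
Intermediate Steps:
h = 273 (h = -7*(-39) = 273)
3239 - (f - N(-40, h)) = 3239 - (390 - 1*(-40)) = 3239 - (390 + 40) = 3239 - 1*430 = 3239 - 430 = 2809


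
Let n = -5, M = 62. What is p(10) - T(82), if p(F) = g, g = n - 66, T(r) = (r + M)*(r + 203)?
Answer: -41111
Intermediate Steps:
T(r) = (62 + r)*(203 + r) (T(r) = (r + 62)*(r + 203) = (62 + r)*(203 + r))
g = -71 (g = -5 - 66 = -71)
p(F) = -71
p(10) - T(82) = -71 - (12586 + 82² + 265*82) = -71 - (12586 + 6724 + 21730) = -71 - 1*41040 = -71 - 41040 = -41111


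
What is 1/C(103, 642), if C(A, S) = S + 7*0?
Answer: 1/642 ≈ 0.0015576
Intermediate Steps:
C(A, S) = S (C(A, S) = S + 0 = S)
1/C(103, 642) = 1/642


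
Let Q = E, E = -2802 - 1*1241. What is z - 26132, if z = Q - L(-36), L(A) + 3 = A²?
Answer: -31468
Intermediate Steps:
E = -4043 (E = -2802 - 1241 = -4043)
L(A) = -3 + A²
Q = -4043
z = -5336 (z = -4043 - (-3 + (-36)²) = -4043 - (-3 + 1296) = -4043 - 1*1293 = -4043 - 1293 = -5336)
z - 26132 = -5336 - 26132 = -31468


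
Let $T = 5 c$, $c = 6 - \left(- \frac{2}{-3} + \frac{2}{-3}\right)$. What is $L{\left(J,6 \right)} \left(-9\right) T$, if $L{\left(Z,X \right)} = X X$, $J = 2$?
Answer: $-9720$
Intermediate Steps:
$c = 6$ ($c = 6 - \left(\left(-2\right) \left(- \frac{1}{3}\right) + 2 \left(- \frac{1}{3}\right)\right) = 6 - \left(\frac{2}{3} - \frac{2}{3}\right) = 6 - 0 = 6 + 0 = 6$)
$L{\left(Z,X \right)} = X^{2}$
$T = 30$ ($T = 5 \cdot 6 = 30$)
$L{\left(J,6 \right)} \left(-9\right) T = 6^{2} \left(-9\right) 30 = 36 \left(-9\right) 30 = \left(-324\right) 30 = -9720$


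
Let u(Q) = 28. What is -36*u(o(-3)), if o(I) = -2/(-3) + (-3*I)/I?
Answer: -1008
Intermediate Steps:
o(I) = -7/3 (o(I) = -2*(-⅓) - 3 = ⅔ - 3 = -7/3)
-36*u(o(-3)) = -36*28 = -1008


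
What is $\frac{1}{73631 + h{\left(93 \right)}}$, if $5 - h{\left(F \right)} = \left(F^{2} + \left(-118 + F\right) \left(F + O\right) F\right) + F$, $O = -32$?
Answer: $\frac{1}{206719} \approx 4.8375 \cdot 10^{-6}$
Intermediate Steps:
$h{\left(F \right)} = 5 - F - F^{2} - F \left(-118 + F\right) \left(-32 + F\right)$ ($h{\left(F \right)} = 5 - \left(\left(F^{2} + \left(-118 + F\right) \left(F - 32\right) F\right) + F\right) = 5 - \left(\left(F^{2} + \left(-118 + F\right) \left(-32 + F\right) F\right) + F\right) = 5 - \left(\left(F^{2} + F \left(-118 + F\right) \left(-32 + F\right)\right) + F\right) = 5 - \left(F + F^{2} + F \left(-118 + F\right) \left(-32 + F\right)\right) = 5 - F - F^{2} - F \left(-118 + F\right) \left(-32 + F\right)$)
$\frac{1}{73631 + h{\left(93 \right)}} = \frac{1}{73631 + \left(5 - 93^{3} - 351261 + 149 \cdot 93^{2}\right)} = \frac{1}{73631 + \left(5 - 804357 - 351261 + 149 \cdot 8649\right)} = \frac{1}{73631 + \left(5 - 804357 - 351261 + 1288701\right)} = \frac{1}{73631 + 133088} = \frac{1}{206719}$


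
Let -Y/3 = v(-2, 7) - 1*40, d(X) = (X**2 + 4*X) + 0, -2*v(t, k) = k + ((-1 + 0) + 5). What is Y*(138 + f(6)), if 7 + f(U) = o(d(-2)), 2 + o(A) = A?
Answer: 34125/2 ≈ 17063.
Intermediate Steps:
v(t, k) = -2 - k/2 (v(t, k) = -(k + ((-1 + 0) + 5))/2 = -(k + (-1 + 5))/2 = -(k + 4)/2 = -(4 + k)/2 = -2 - k/2)
d(X) = X**2 + 4*X
o(A) = -2 + A
f(U) = -13 (f(U) = -7 + (-2 - 2*(4 - 2)) = -7 + (-2 - 2*2) = -7 + (-2 - 4) = -7 - 6 = -13)
Y = 273/2 (Y = -3*((-2 - 1/2*7) - 1*40) = -3*((-2 - 7/2) - 40) = -3*(-11/2 - 40) = -3*(-91/2) = 273/2 ≈ 136.50)
Y*(138 + f(6)) = 273*(138 - 13)/2 = (273/2)*125 = 34125/2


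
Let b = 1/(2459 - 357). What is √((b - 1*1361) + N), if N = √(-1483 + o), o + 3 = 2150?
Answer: √(-6013445742 + 8836808*√166)/2102 ≈ 36.541*I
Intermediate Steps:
o = 2147 (o = -3 + 2150 = 2147)
b = 1/2102 ≈ 0.00047574
N = 2*√166 (N = √(-1483 + 2147) = √664 = 2*√166 ≈ 25.768)
√((b - 1*1361) + N) = √((1/2102 - 1*1361) + 2*√166) = √((1/2102 - 1361) + 2*√166) = √(-2860821/2102 + 2*√166)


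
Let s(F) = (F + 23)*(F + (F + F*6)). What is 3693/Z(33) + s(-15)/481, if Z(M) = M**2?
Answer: 243631/174603 ≈ 1.3953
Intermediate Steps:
s(F) = 8*F*(23 + F) (s(F) = (23 + F)*(F + (F + 6*F)) = (23 + F)*(F + 7*F) = (23 + F)*(8*F) = 8*F*(23 + F))
3693/Z(33) + s(-15)/481 = 3693/(33**2) + (8*(-15)*(23 - 15))/481 = 3693/1089 + (8*(-15)*8)*(1/481) = 3693*(1/1089) - 960*1/481 = 1231/363 - 960/481 = 243631/174603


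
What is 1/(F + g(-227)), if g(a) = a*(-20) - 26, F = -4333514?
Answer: -1/4329000 ≈ -2.3100e-7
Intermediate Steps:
g(a) = -26 - 20*a (g(a) = -20*a - 26 = -26 - 20*a)
1/(F + g(-227)) = 1/(-4333514 + (-26 - 20*(-227))) = 1/(-4333514 + (-26 + 4540)) = 1/(-4333514 + 4514) = 1/(-4329000) = -1/4329000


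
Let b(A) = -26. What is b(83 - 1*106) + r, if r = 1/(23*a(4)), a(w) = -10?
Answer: -5981/230 ≈ -26.004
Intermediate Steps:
r = -1/230 (r = 1/(23*(-10)) = 1/(-230) = -1/230 ≈ -0.0043478)
b(83 - 1*106) + r = -26 - 1/230 = -5981/230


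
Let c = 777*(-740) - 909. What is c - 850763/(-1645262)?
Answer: -947487437155/1645262 ≈ -5.7589e+5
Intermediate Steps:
c = -575889 (c = -574980 - 909 = -575889)
c - 850763/(-1645262) = -575889 - 850763/(-1645262) = -575889 - 850763*(-1/1645262) = -575889 + 850763/1645262 = -947487437155/1645262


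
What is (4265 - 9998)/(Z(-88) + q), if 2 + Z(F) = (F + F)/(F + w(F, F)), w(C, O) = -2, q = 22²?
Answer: -257985/21778 ≈ -11.846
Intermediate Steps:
q = 484
Z(F) = -2 + 2*F/(-2 + F) (Z(F) = -2 + (F + F)/(F - 2) = -2 + (2*F)/(-2 + F) = -2 + 2*F/(-2 + F))
(4265 - 9998)/(Z(-88) + q) = (4265 - 9998)/(4/(-2 - 88) + 484) = -5733/(4/(-90) + 484) = -5733/(4*(-1/90) + 484) = -5733/(-2/45 + 484) = -5733/21778/45 = -5733*45/21778 = -257985/21778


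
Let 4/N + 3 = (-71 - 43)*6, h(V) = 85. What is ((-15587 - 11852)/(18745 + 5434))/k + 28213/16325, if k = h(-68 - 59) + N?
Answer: 39524392826932/23048222520425 ≈ 1.7149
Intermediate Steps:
N = -4/687 (N = 4/(-3 + (-71 - 43)*6) = 4/(-3 - 114*6) = 4/(-3 - 684) = 4/(-687) = 4*(-1/687) = -4/687 ≈ -0.0058224)
k = 58391/687 (k = 85 - 4/687 = 58391/687 ≈ 84.994)
((-15587 - 11852)/(18745 + 5434))/k + 28213/16325 = ((-15587 - 11852)/(18745 + 5434))/(58391/687) + 28213/16325 = -27439/24179*(687/58391) + 28213*(1/16325) = -27439*1/24179*(687/58391) + 28213/16325 = -27439/24179*687/58391 + 28213/16325 = -18850593/1411835989 + 28213/16325 = 39524392826932/23048222520425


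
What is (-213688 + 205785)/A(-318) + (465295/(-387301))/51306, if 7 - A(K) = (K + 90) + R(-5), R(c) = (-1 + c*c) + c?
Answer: -26173257906073/715351143816 ≈ -36.588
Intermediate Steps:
R(c) = -1 + c + c**2 (R(c) = (-1 + c**2) + c = -1 + c + c**2)
A(K) = -102 - K (A(K) = 7 - ((K + 90) + (-1 - 5 + (-5)**2)) = 7 - ((90 + K) + (-1 - 5 + 25)) = 7 - ((90 + K) + 19) = 7 - (109 + K) = 7 + (-109 - K) = -102 - K)
(-213688 + 205785)/A(-318) + (465295/(-387301))/51306 = (-213688 + 205785)/(-102 - 1*(-318)) + (465295/(-387301))/51306 = -7903/(-102 + 318) + (465295*(-1/387301))*(1/51306) = -7903/216 - 465295/387301*1/51306 = -7903*1/216 - 465295/19870865106 = -7903/216 - 465295/19870865106 = -26173257906073/715351143816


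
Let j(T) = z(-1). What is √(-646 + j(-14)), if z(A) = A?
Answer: I*√647 ≈ 25.436*I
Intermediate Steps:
j(T) = -1
√(-646 + j(-14)) = √(-646 - 1) = √(-647) = I*√647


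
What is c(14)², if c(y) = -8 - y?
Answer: 484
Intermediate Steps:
c(14)² = (-8 - 1*14)² = (-8 - 14)² = (-22)² = 484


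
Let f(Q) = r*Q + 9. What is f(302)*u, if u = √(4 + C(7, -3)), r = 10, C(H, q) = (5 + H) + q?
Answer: 3029*√13 ≈ 10921.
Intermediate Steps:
C(H, q) = 5 + H + q
f(Q) = 9 + 10*Q (f(Q) = 10*Q + 9 = 9 + 10*Q)
u = √13 (u = √(4 + (5 + 7 - 3)) = √(4 + 9) = √13 ≈ 3.6056)
f(302)*u = (9 + 10*302)*√13 = (9 + 3020)*√13 = 3029*√13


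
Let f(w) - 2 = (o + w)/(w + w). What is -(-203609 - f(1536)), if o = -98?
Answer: 312747215/1536 ≈ 2.0361e+5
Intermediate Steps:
f(w) = 2 + (-98 + w)/(2*w) (f(w) = 2 + (-98 + w)/(w + w) = 2 + (-98 + w)/((2*w)) = 2 + (-98 + w)*(1/(2*w)) = 2 + (-98 + w)/(2*w))
-(-203609 - f(1536)) = -(-203609 - (5/2 - 49/1536)) = -(-203609 - 1*3791/1536) = -(-203609 - 3791/1536) = -1*(-312747215/1536) = 312747215/1536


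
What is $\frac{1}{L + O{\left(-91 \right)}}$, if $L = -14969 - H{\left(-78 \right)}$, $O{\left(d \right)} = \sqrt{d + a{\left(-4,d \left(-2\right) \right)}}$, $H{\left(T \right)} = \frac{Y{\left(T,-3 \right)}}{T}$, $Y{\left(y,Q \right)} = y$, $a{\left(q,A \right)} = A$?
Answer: $- \frac{14970}{224100809} - \frac{\sqrt{91}}{224100809} \approx -6.6843 \cdot 10^{-5}$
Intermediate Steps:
$H{\left(T \right)} = 1$ ($H{\left(T \right)} = \frac{T}{T} = 1$)
$O{\left(d \right)} = \sqrt{- d}$ ($O{\left(d \right)} = \sqrt{d + d \left(-2\right)} = \sqrt{d - 2 d} = \sqrt{- d}$)
$L = -14970$ ($L = -14969 - 1 = -14970$)
$\frac{1}{L + O{\left(-91 \right)}} = \frac{1}{-14970 + \sqrt{\left(-1\right) \left(-91\right)}} = \frac{1}{-14970 + \sqrt{91}}$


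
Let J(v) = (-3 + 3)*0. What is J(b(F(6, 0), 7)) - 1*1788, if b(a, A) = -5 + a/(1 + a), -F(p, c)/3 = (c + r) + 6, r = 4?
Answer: -1788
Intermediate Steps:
F(p, c) = -30 - 3*c (F(p, c) = -3*((c + 4) + 6) = -3*((4 + c) + 6) = -3*(10 + c) = -30 - 3*c)
b(a, A) = -5 + a/(1 + a)
J(v) = 0 (J(v) = 0*0 = 0)
J(b(F(6, 0), 7)) - 1*1788 = 0 - 1*1788 = 0 - 1788 = -1788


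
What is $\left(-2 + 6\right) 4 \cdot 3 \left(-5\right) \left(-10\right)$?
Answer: $2400$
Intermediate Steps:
$\left(-2 + 6\right) 4 \cdot 3 \left(-5\right) \left(-10\right) = 4 \cdot 4 \left(-15\right) \left(-10\right) = 16 \left(-15\right) \left(-10\right) = \left(-240\right) \left(-10\right) = 2400$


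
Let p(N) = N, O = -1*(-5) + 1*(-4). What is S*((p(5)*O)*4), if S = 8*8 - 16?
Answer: 960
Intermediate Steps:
S = 48 (S = 64 - 16 = 48)
O = 1 (O = 5 - 4 = 1)
S*((p(5)*O)*4) = 48*((5*1)*4) = 48*(5*4) = 48*20 = 960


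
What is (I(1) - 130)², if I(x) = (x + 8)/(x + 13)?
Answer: 3279721/196 ≈ 16733.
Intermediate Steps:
I(x) = (8 + x)/(13 + x)
(I(1) - 130)² = ((8 + 1)/(13 + 1) - 130)² = (9/14 - 130)² = (-1811/14)² = 3279721/196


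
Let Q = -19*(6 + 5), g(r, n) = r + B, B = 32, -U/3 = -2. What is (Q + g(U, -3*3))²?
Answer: 29241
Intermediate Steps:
U = 6 (U = -3*(-2) = 6)
g(r, n) = 32 + r (g(r, n) = r + 32 = 32 + r)
Q = -209 (Q = -19*11 = -209)
(Q + g(U, -3*3))² = (-209 + (32 + 6))² = (-209 + 38)² = (-171)² = 29241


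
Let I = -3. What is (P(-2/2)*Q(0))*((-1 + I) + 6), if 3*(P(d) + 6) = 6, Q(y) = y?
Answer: 0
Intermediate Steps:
P(d) = -4 (P(d) = -6 + (⅓)*6 = -6 + 2 = -4)
(P(-2/2)*Q(0))*((-1 + I) + 6) = (-4*0)*((-1 - 3) + 6) = 0*(-4 + 6) = 0*2 = 0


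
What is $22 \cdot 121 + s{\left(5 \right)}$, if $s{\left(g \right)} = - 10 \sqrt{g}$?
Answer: $2662 - 10 \sqrt{5} \approx 2639.6$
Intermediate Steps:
$22 \cdot 121 + s{\left(5 \right)} = 22 \cdot 121 - 10 \sqrt{5} = 2662 - 10 \sqrt{5}$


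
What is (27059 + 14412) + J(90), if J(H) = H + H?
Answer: 41651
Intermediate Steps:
J(H) = 2*H
(27059 + 14412) + J(90) = (27059 + 14412) + 2*90 = 41471 + 180 = 41651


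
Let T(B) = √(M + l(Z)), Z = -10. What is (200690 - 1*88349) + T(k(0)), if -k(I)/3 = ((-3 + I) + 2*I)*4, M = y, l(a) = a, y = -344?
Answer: 112341 + I*√354 ≈ 1.1234e+5 + 18.815*I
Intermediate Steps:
M = -344
k(I) = 36 - 36*I (k(I) = -3*((-3 + I) + 2*I)*4 = -3*(-3 + 3*I)*4 = -3*(-12 + 12*I) = 36 - 36*I)
T(B) = I*√354 (T(B) = √(-344 - 10) = √(-354) = I*√354)
(200690 - 1*88349) + T(k(0)) = (200690 - 1*88349) + I*√354 = (200690 - 88349) + I*√354 = 112341 + I*√354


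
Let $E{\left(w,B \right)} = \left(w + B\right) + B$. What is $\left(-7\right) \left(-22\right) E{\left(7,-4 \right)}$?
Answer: $-154$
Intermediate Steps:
$E{\left(w,B \right)} = w + 2 B$ ($E{\left(w,B \right)} = \left(B + w\right) + B = w + 2 B$)
$\left(-7\right) \left(-22\right) E{\left(7,-4 \right)} = \left(-7\right) \left(-22\right) \left(7 + 2 \left(-4\right)\right) = 154 \left(7 - 8\right) = 154 \left(-1\right) = -154$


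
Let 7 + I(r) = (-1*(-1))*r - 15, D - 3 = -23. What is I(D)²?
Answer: 1764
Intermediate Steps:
D = -20 (D = 3 - 23 = -20)
I(r) = -22 + r (I(r) = -7 + ((-1*(-1))*r - 15) = -7 + (1*r - 15) = -7 + (r - 15) = -7 + (-15 + r) = -22 + r)
I(D)² = (-22 - 20)² = (-42)² = 1764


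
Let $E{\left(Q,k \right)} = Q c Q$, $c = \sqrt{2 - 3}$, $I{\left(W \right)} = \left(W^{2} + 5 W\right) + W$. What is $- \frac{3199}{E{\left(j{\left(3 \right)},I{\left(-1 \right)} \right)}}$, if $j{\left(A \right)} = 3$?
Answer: $\frac{3199 i}{9} \approx 355.44 i$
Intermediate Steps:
$I{\left(W \right)} = W^{2} + 6 W$
$c = i$ ($c = \sqrt{-1} = i \approx 1.0 i$)
$E{\left(Q,k \right)} = i Q^{2}$ ($E{\left(Q,k \right)} = Q i Q = i Q Q = i Q^{2}$)
$- \frac{3199}{E{\left(j{\left(3 \right)},I{\left(-1 \right)} \right)}} = - \frac{3199}{i 3^{2}} = - \frac{3199}{i 9} = - \frac{3199}{9 i} = - 3199 \left(- \frac{i}{9}\right) = \frac{3199 i}{9}$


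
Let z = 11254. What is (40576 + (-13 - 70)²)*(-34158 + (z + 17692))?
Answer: -247387580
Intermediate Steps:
(40576 + (-13 - 70)²)*(-34158 + (z + 17692)) = (40576 + (-13 - 70)²)*(-34158 + (11254 + 17692)) = (40576 + (-83)²)*(-34158 + 28946) = (40576 + 6889)*(-5212) = 47465*(-5212) = -247387580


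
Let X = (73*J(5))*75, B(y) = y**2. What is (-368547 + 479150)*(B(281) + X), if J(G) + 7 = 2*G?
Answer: 10549977758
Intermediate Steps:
J(G) = -7 + 2*G
X = 16425 (X = (73*(-7 + 2*5))*75 = (73*(-7 + 10))*75 = (73*3)*75 = 219*75 = 16425)
(-368547 + 479150)*(B(281) + X) = (-368547 + 479150)*(281**2 + 16425) = 110603*(78961 + 16425) = 110603*95386 = 10549977758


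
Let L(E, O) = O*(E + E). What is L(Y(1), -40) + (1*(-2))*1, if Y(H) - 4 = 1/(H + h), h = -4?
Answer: -886/3 ≈ -295.33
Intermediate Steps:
Y(H) = 4 + 1/(-4 + H) (Y(H) = 4 + 1/(H - 4) = 4 + 1/(-4 + H))
L(E, O) = 2*E*O (L(E, O) = O*(2*E) = 2*E*O)
L(Y(1), -40) + (1*(-2))*1 = 2*((-15 + 4*1)/(-4 + 1))*(-40) + (1*(-2))*1 = 2*((-15 + 4)/(-3))*(-40) - 2*1 = 2*(-1/3*(-11))*(-40) - 2 = 2*(11/3)*(-40) - 2 = -880/3 - 2 = -886/3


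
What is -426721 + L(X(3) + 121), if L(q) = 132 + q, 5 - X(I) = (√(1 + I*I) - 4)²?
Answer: -426489 + 8*√10 ≈ -4.2646e+5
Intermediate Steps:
X(I) = 5 - (-4 + √(1 + I²))² (X(I) = 5 - (√(1 + I*I) - 4)² = 5 - (√(1 + I²) - 4)² = 5 - (-4 + √(1 + I²))²)
-426721 + L(X(3) + 121) = -426721 + (132 + ((5 - (-4 + √(1 + 3²))²) + 121)) = -426721 + (132 + ((5 - (-4 + √(1 + 9))²) + 121)) = -426721 + (132 + ((5 - (-4 + √10)²) + 121)) = -426721 + (132 + (126 - (-4 + √10)²)) = -426721 + (258 - (-4 + √10)²) = -426463 - (-4 + √10)²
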